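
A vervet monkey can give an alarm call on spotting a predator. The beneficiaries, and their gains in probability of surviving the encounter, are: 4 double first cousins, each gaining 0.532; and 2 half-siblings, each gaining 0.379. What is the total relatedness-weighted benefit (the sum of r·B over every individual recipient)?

r to a double first cousin = 0.25 (double first cousins share both grandparent pairs — four paths of length 4: r = 4·(1/2)^4 = 1/4).
r to a half-sibling = 0.25 (half-sibs share one parent — one path of length 2: r = (1/2)^2 = 1/4).
Summing one r·B term per recipient: 4·0.25·0.532 + 2·0.25·0.379 = 0.7215.

0.7215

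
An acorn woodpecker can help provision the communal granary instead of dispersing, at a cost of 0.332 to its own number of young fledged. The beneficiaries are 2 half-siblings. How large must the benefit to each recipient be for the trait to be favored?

0.664

r to a half-sibling = 0.25 (half-sibs share one parent — one path of length 2: r = (1/2)^2 = 1/4).
Hamilton's rule with n recipients of equal r: n·r·B > C, so B > C/(n·r) = 0.332/(2·0.25) = 0.664.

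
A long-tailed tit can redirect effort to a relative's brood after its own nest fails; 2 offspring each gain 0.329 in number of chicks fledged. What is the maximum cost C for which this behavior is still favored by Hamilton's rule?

r to an offspring = 1/2 (one parent–offspring link: r = (1/2)^1 = 1/2).
Hamilton's rule: n·r·B > C, so the trait is favored while C < n·r·B = 2·0.5·0.329 = 0.329.

0.329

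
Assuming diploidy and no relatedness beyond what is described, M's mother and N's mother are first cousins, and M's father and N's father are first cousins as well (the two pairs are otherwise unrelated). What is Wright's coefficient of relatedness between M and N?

With two independent routes of shared ancestry, r is the sum of the two contributions.
M and N are related in two ways: second cousins through their mothers (r = 1/32) and second cousins through their fathers (r = 1/32).
r = 1/32 + 1/32 = 1/16 = 0.0625.

0.0625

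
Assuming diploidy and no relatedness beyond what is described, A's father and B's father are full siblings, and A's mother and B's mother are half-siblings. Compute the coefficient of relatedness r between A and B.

0.1875

Wright's path rule: contributions from independent ancestry routes add.
A and B are related in two ways: first cousins through their fathers (r = 1/8) and half first cousins through their mothers (r = 1/16).
r = 1/8 + 1/16 = 0.1875.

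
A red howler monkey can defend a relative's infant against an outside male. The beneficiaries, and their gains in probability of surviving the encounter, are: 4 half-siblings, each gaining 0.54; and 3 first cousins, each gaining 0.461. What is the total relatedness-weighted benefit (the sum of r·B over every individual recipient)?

r to a half-sibling = 0.25 (half-sibs share one parent — one path of length 2: r = (1/2)^2 = 1/4).
r to a first cousin = 1/8 (first cousins share one grandparent pair — two paths of length 4: r = 2·(1/2)^4 = 1/8).
Summing one r·B term per recipient: 4·0.25·0.54 + 3·0.125·0.461 = 0.712875.

0.712875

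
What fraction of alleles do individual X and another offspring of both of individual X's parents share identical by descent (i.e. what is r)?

0.5

Each parent–offspring link contributes a factor of 1/2, and independent paths through distinct common ancestors add.
Full sibs share both parents — two paths of length 2: r = 2·(1/2)^2 = 1/2.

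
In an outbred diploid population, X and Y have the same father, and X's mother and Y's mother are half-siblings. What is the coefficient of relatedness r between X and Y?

Relatedness sums over independent paths through distinct common ancestors.
X and Y are related in two ways: half-sibs through their shared father (r = 1/4) and half first cousins through their mothers (r = 1/16).
r = 1/4 + 1/16 = 0.3125.

0.3125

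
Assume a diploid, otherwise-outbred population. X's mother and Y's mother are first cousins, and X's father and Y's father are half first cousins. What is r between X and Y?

Wright's path rule: contributions from independent ancestry routes add.
X and Y are related in two ways: second cousins through their mothers (r = 1/32) and half second cousins through their fathers (r = 1/64).
r = 1/32 + 1/64 = 0.046875.

0.046875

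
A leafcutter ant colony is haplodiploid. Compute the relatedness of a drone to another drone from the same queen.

0.5

Haploid brothers each carry a random half of the queen's diploid genome, so on average they share half: r = 1/2.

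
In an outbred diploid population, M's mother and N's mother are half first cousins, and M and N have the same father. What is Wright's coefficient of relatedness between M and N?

0.265625

Relatedness sums over independent paths through distinct common ancestors.
M and N are related in two ways: half second cousins through their mothers (r = 1/64) and half-sibs through their shared father (r = 1/4).
r = 1/64 + 1/4 = 0.265625.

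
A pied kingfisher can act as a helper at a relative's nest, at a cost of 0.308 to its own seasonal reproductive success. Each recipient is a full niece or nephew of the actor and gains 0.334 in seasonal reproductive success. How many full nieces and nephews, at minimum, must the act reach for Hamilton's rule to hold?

4

r to a full niece or nephew = 0.25 (full aunt/uncle↔niece/nephew: two paths of length 3 through the shared grandparent pair: r = 2·(1/2)^3 = 1/4).
Hamilton's rule: n·r·B > C  ⇒  n > C/(r·B) = 0.308/(0.25·0.334) = 3.689.
The smallest integer exceeding 3.689 is 4.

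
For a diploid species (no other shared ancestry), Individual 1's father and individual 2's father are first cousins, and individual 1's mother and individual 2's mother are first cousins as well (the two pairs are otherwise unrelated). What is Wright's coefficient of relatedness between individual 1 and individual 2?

Independent pedigree routes through distinct common ancestors add.
Individual 1 and individual 2 are related in two ways: second cousins through their fathers (r = 1/32) and second cousins through their mothers (r = 1/32).
r = 1/32 + 1/32 = 1/16 = 0.0625.

0.0625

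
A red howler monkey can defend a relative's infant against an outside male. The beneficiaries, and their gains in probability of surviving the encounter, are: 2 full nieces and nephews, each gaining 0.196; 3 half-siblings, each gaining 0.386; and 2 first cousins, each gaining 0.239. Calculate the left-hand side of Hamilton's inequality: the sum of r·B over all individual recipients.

r to a full niece or nephew = 1/4 (full aunt/uncle↔niece/nephew: two paths of length 3 through the shared grandparent pair: r = 2·(1/2)^3 = 1/4).
r to a half-sibling = 1/4 (half-sibs share one parent — one path of length 2: r = (1/2)^2 = 1/4).
r to a first cousin = 0.125 (first cousins share one grandparent pair — two paths of length 4: r = 2·(1/2)^4 = 1/8).
Summing one r·B term per recipient: 2·0.25·0.196 + 3·0.25·0.386 + 2·0.125·0.239 = 0.44725.

0.44725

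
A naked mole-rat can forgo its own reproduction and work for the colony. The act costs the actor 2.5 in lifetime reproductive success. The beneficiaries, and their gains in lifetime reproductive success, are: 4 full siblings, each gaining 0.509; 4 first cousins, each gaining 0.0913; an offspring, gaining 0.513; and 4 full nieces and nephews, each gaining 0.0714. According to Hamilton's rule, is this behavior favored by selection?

Hamilton's rule: the trait is favored when the sum of r·B over every recipient exceeds the actor's cost C.
r to a full sibling = 1/2 (full sibs share both parents — two paths of length 2: r = 2·(1/2)^2 = 1/2).
r to a first cousin = 0.125 (first cousins share one grandparent pair — two paths of length 4: r = 2·(1/2)^4 = 1/8).
r to an offspring = 1/2 (one parent–offspring link: r = (1/2)^1 = 1/2).
r to a full niece or nephew = 1/4 (full aunt/uncle↔niece/nephew: two paths of length 3 through the shared grandparent pair: r = 2·(1/2)^3 = 1/4).
Summing one r·B term per recipient: 4·0.5·0.509 + 4·0.125·0.0913 + 1·0.5·0.513 + 4·0.25·0.0714 = 1.39155.
1.39155 < 2.5: the indirect benefit is less than the cost.

No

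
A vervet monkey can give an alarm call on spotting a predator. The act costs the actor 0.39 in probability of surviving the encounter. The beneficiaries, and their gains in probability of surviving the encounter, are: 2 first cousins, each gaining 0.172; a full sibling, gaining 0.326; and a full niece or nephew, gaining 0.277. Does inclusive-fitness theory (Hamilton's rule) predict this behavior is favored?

No

Hamilton's rule: the trait is favored when the sum of r·B over every recipient exceeds the actor's cost C.
r to a first cousin = 1/8 (first cousins share one grandparent pair — two paths of length 4: r = 2·(1/2)^4 = 1/8).
r to a full sibling = 0.5 (full sibs share both parents — two paths of length 2: r = 2·(1/2)^2 = 1/2).
r to a full niece or nephew = 1/4 (full aunt/uncle↔niece/nephew: two paths of length 3 through the shared grandparent pair: r = 2·(1/2)^3 = 1/4).
Summing one r·B term per recipient: 2·0.125·0.172 + 1·0.5·0.326 + 1·0.25·0.277 = 0.27525.
0.27525 < 0.39: the indirect benefit is less than the cost.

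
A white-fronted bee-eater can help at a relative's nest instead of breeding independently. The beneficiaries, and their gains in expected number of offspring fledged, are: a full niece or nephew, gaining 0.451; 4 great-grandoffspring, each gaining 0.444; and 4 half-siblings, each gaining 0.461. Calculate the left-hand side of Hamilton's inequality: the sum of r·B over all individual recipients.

0.79575

r to a full niece or nephew = 1/4 (full aunt/uncle↔niece/nephew: two paths of length 3 through the shared grandparent pair: r = 2·(1/2)^3 = 1/4).
r to a great-grandoffspring = 1/8 (three parent–offspring links: r = (1/2)^3 = 1/8).
r to a half-sibling = 0.25 (half-sibs share one parent — one path of length 2: r = (1/2)^2 = 1/4).
Summing one r·B term per recipient: 1·0.25·0.451 + 4·0.125·0.444 + 4·0.25·0.461 = 0.79575.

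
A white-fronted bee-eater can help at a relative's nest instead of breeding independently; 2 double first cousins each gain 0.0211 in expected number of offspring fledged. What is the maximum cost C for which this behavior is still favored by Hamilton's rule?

r to a double first cousin = 1/4 (double first cousins share both grandparent pairs — four paths of length 4: r = 4·(1/2)^4 = 1/4).
Hamilton's rule: n·r·B > C, so the trait is favored while C < n·r·B = 2·0.25·0.0211 = 0.01055.

0.01055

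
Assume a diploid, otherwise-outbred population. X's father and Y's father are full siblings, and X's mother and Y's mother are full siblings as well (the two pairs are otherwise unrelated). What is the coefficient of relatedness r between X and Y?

0.25

Wright's path rule: contributions from independent ancestry routes add.
X and Y are related in two ways: first cousins through their fathers (r = 1/8) and first cousins through their mothers (r = 1/8) — i.e. double first cousins.
r = 1/8 + 1/8 = 0.25.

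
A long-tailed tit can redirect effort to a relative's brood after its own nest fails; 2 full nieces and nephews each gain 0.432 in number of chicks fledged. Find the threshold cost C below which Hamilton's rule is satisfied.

r to a full niece or nephew = 0.25 (full aunt/uncle↔niece/nephew: two paths of length 3 through the shared grandparent pair: r = 2·(1/2)^3 = 1/4).
Hamilton's rule: n·r·B > C, so the trait is favored while C < n·r·B = 2·0.25·0.432 = 0.216.

0.216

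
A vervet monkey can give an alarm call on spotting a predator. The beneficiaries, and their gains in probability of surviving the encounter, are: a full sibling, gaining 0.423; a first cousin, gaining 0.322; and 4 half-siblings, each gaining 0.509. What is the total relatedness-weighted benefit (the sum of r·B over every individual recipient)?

0.76075

r to a full sibling = 1/2 (full sibs share both parents — two paths of length 2: r = 2·(1/2)^2 = 1/2).
r to a first cousin = 0.125 (first cousins share one grandparent pair — two paths of length 4: r = 2·(1/2)^4 = 1/8).
r to a half-sibling = 0.25 (half-sibs share one parent — one path of length 2: r = (1/2)^2 = 1/4).
Summing one r·B term per recipient: 1·0.5·0.423 + 1·0.125·0.322 + 4·0.25·0.509 = 0.76075.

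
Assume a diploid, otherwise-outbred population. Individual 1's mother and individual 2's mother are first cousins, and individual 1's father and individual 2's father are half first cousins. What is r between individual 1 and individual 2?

Wright's path rule: contributions from independent ancestry routes add.
Individual 1 and individual 2 are related in two ways: second cousins through their mothers (r = 1/32) and half second cousins through their fathers (r = 1/64).
r = 1/32 + 1/64 = 0.046875.

0.046875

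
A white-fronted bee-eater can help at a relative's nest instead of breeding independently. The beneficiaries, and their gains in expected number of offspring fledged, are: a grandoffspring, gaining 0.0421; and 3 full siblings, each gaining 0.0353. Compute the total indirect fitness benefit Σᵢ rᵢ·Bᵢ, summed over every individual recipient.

0.063475

r to a grandoffspring = 1/4 (two parent–offspring links: r = (1/2)^2 = 1/4).
r to a full sibling = 1/2 (full sibs share both parents — two paths of length 2: r = 2·(1/2)^2 = 1/2).
Summing one r·B term per recipient: 1·0.25·0.0421 + 3·0.5·0.0353 = 0.063475.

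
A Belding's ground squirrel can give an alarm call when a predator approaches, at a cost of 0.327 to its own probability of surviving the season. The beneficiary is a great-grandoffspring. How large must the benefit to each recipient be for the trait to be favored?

2.616

r to a great-grandoffspring = 0.125 (three parent–offspring links: r = (1/2)^3 = 1/8).
Hamilton's rule with n recipients of equal r: n·r·B > C, so B > C/(n·r) = 0.327/(1·0.125) = 2.616.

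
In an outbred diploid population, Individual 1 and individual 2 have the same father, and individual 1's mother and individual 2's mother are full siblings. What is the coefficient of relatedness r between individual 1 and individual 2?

Wright's path rule: contributions from independent ancestry routes add.
Individual 1 and individual 2 are related in two ways: half-sibs through their shared father (r = 1/4) and first cousins through their mothers (r = 1/8).
r = 1/4 + 1/8 = 3/8 = 0.375.

0.375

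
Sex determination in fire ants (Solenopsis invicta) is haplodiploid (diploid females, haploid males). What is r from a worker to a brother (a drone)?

Her haploid brother carries none of their father's genes and a random half of their mother's genome; that half matches the maternal half of her own genome with probability 1/2: r = 1/2 · 1/2 = 1/4.

0.25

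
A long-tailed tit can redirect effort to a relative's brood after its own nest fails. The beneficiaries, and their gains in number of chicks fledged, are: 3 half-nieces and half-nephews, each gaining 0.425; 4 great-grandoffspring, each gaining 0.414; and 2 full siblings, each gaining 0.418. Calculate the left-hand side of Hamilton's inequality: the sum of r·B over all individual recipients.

0.784375

r to a half-niece or half-nephew = 1/8 (half-aunt/uncle↔niece/nephew: one path of length 3: r = (1/2)^3 = 1/8).
r to a great-grandoffspring = 0.125 (three parent–offspring links: r = (1/2)^3 = 1/8).
r to a full sibling = 1/2 (full sibs share both parents — two paths of length 2: r = 2·(1/2)^2 = 1/2).
Summing one r·B term per recipient: 3·0.125·0.425 + 4·0.125·0.414 + 2·0.5·0.418 = 0.784375.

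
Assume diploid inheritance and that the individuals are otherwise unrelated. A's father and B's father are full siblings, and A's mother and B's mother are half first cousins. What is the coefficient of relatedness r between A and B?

0.140625

Relatedness sums over independent paths through distinct common ancestors.
A and B are related in two ways: first cousins through their fathers (r = 1/8) and half second cousins through their mothers (r = 1/64).
r = 1/8 + 1/64 = 9/64 = 0.140625.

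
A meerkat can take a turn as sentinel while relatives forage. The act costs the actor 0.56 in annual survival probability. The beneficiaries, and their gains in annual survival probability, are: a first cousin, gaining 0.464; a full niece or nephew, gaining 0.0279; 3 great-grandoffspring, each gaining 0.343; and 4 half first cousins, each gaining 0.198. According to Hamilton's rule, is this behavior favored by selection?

Hamilton's rule: the trait is favored when the sum of r·B over every recipient exceeds the actor's cost C.
r to a first cousin = 1/8 (first cousins share one grandparent pair — two paths of length 4: r = 2·(1/2)^4 = 1/8).
r to a full niece or nephew = 1/4 (full aunt/uncle↔niece/nephew: two paths of length 3 through the shared grandparent pair: r = 2·(1/2)^3 = 1/4).
r to a great-grandoffspring = 1/8 (three parent–offspring links: r = (1/2)^3 = 1/8).
r to a half first cousin = 1/16 (half first cousins share one grandparent — one path of length 4: r = (1/2)^4 = 1/16).
Summing one r·B term per recipient: 1·0.125·0.464 + 1·0.25·0.0279 + 3·0.125·0.343 + 4·0.0625·0.198 = 0.2431.
0.2431 < 0.56: the indirect benefit is less than the cost.

No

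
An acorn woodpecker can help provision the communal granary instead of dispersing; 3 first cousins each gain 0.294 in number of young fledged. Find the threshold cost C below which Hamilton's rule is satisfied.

r to a first cousin = 1/8 (first cousins share one grandparent pair — two paths of length 4: r = 2·(1/2)^4 = 1/8).
Hamilton's rule: n·r·B > C, so the trait is favored while C < n·r·B = 3·0.125·0.294 = 0.11025.

0.11025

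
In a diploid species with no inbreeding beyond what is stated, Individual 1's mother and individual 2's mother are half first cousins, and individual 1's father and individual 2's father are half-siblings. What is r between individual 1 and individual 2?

0.078125

Independent pedigree routes through distinct common ancestors add.
Individual 1 and individual 2 are related in two ways: half second cousins through their mothers (r = 1/64) and half first cousins through their fathers (r = 1/16).
r = 1/64 + 1/16 = 0.078125.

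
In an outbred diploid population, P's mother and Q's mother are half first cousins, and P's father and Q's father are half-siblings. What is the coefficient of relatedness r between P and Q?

With two independent routes of shared ancestry, r is the sum of the two contributions.
P and Q are related in two ways: half second cousins through their mothers (r = 1/64) and half first cousins through their fathers (r = 1/16).
r = 1/64 + 1/16 = 5/64 = 0.078125.

0.078125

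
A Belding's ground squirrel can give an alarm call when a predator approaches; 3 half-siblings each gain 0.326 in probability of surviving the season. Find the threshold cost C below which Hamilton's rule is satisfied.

0.2445

r to a half-sibling = 0.25 (half-sibs share one parent — one path of length 2: r = (1/2)^2 = 1/4).
Hamilton's rule: n·r·B > C, so the trait is favored while C < n·r·B = 3·0.25·0.326 = 0.2445.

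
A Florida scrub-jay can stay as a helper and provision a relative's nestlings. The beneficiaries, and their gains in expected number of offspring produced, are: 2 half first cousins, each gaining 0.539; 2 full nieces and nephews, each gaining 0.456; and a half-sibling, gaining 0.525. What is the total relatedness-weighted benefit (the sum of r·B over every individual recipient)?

r to a half first cousin = 1/16 (half first cousins share one grandparent — one path of length 4: r = (1/2)^4 = 1/16).
r to a full niece or nephew = 0.25 (full aunt/uncle↔niece/nephew: two paths of length 3 through the shared grandparent pair: r = 2·(1/2)^3 = 1/4).
r to a half-sibling = 1/4 (half-sibs share one parent — one path of length 2: r = (1/2)^2 = 1/4).
Summing one r·B term per recipient: 2·0.0625·0.539 + 2·0.25·0.456 + 1·0.25·0.525 = 0.426625.

0.426625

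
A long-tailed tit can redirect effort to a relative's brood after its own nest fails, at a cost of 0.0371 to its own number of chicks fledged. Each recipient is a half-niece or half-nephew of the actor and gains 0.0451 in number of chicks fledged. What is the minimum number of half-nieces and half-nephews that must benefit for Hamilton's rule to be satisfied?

7

r to a half-niece or half-nephew = 0.125 (half-aunt/uncle↔niece/nephew: one path of length 3: r = (1/2)^3 = 1/8).
Hamilton's rule: n·r·B > C  ⇒  n > C/(r·B) = 0.0371/(0.125·0.0451) = 6.581.
The smallest integer exceeding 6.581 is 7.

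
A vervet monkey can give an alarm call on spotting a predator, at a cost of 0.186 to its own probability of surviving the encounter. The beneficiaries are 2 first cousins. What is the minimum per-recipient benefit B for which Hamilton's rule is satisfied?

r to a first cousin = 1/8 (first cousins share one grandparent pair — two paths of length 4: r = 2·(1/2)^4 = 1/8).
Hamilton's rule with n recipients of equal r: n·r·B > C, so B > C/(n·r) = 0.186/(2·0.125) = 0.744.

0.744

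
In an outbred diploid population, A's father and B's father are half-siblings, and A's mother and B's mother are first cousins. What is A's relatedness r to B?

0.09375

Relatedness sums over independent paths through distinct common ancestors.
A and B are related in two ways: half first cousins through their fathers (r = 1/16) and second cousins through their mothers (r = 1/32).
r = 1/16 + 1/32 = 3/32 = 0.09375.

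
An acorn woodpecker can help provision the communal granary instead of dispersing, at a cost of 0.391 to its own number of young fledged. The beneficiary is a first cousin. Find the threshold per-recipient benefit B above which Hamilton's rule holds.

3.128

r to a first cousin = 0.125 (first cousins share one grandparent pair — two paths of length 4: r = 2·(1/2)^4 = 1/8).
Hamilton's rule with n recipients of equal r: n·r·B > C, so B > C/(n·r) = 0.391/(1·0.125) = 3.128.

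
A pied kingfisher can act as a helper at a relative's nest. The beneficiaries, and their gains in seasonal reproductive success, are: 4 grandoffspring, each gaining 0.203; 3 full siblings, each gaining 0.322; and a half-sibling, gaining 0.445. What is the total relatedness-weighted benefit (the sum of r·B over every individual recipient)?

0.79725

r to a grandoffspring = 0.25 (two parent–offspring links: r = (1/2)^2 = 1/4).
r to a full sibling = 1/2 (full sibs share both parents — two paths of length 2: r = 2·(1/2)^2 = 1/2).
r to a half-sibling = 0.25 (half-sibs share one parent — one path of length 2: r = (1/2)^2 = 1/4).
Summing one r·B term per recipient: 4·0.25·0.203 + 3·0.5·0.322 + 1·0.25·0.445 = 0.79725.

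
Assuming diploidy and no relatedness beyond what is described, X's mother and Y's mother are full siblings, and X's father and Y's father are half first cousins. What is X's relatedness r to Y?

Independent pedigree routes through distinct common ancestors add.
X and Y are related in two ways: first cousins through their mothers (r = 1/8) and half second cousins through their fathers (r = 1/64).
r = 1/8 + 1/64 = 9/64 = 0.140625.

0.140625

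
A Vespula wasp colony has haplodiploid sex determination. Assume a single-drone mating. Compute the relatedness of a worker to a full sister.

Haplodiploid full sisters inherit their father's entire haploid genome identically (contributing 1/2) and on average half of their mother's contribution (1/2 · 1/2 = 1/4); r = 1/2 + 1/4 = 3/4.

0.75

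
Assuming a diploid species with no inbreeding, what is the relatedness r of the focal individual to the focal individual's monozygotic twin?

Each parent–offspring link contributes a factor of 1/2, and independent paths through distinct common ancestors add.
Monozygotic twins share every allele identical by descent: r = 1.

1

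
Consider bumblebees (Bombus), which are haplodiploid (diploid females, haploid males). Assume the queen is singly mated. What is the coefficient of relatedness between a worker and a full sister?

Haplodiploid full sisters inherit their father's entire haploid genome identically (contributing 1/2) and on average half of their mother's contribution (1/2 · 1/2 = 1/4); r = 1/2 + 1/4 = 3/4.

0.75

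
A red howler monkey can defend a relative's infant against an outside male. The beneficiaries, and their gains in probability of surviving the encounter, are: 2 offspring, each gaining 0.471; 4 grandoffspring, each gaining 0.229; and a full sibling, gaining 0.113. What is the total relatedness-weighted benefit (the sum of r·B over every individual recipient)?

0.7565

r to an offspring = 1/2 (one parent–offspring link: r = (1/2)^1 = 1/2).
r to a grandoffspring = 0.25 (two parent–offspring links: r = (1/2)^2 = 1/4).
r to a full sibling = 0.5 (full sibs share both parents — two paths of length 2: r = 2·(1/2)^2 = 1/2).
Summing one r·B term per recipient: 2·0.5·0.471 + 4·0.25·0.229 + 1·0.5·0.113 = 0.7565.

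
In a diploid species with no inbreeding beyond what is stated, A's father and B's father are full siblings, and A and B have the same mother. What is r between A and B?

With two independent routes of shared ancestry, r is the sum of the two contributions.
A and B are related in two ways: first cousins through their fathers (r = 1/8) and half-sibs through their shared mother (r = 1/4).
r = 1/8 + 1/4 = 0.375.

0.375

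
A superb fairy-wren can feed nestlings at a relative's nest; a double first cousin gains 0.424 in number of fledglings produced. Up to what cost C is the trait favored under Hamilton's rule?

0.106

r to a double first cousin = 0.25 (double first cousins share both grandparent pairs — four paths of length 4: r = 4·(1/2)^4 = 1/4).
Hamilton's rule: n·r·B > C, so the trait is favored while C < n·r·B = 1·0.25·0.424 = 0.106.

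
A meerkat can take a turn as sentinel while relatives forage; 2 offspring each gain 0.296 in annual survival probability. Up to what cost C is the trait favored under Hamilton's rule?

0.296

r to an offspring = 1/2 (one parent–offspring link: r = (1/2)^1 = 1/2).
Hamilton's rule: n·r·B > C, so the trait is favored while C < n·r·B = 2·0.5·0.296 = 0.296.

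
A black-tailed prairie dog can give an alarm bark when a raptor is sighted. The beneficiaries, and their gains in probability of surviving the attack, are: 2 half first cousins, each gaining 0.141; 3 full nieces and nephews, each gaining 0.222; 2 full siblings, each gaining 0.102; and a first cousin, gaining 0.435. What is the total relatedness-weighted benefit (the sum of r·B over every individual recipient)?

0.3405

r to a half first cousin = 1/16 (half first cousins share one grandparent — one path of length 4: r = (1/2)^4 = 1/16).
r to a full niece or nephew = 0.25 (full aunt/uncle↔niece/nephew: two paths of length 3 through the shared grandparent pair: r = 2·(1/2)^3 = 1/4).
r to a full sibling = 1/2 (full sibs share both parents — two paths of length 2: r = 2·(1/2)^2 = 1/2).
r to a first cousin = 1/8 (first cousins share one grandparent pair — two paths of length 4: r = 2·(1/2)^4 = 1/8).
Summing one r·B term per recipient: 2·0.0625·0.141 + 3·0.25·0.222 + 2·0.5·0.102 + 1·0.125·0.435 = 0.3405.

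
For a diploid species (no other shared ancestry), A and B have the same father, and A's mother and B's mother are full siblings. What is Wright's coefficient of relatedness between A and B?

With two independent routes of shared ancestry, r is the sum of the two contributions.
A and B are related in two ways: half-sibs through their shared father (r = 1/4) and first cousins through their mothers (r = 1/8).
r = 1/4 + 1/8 = 0.375.

0.375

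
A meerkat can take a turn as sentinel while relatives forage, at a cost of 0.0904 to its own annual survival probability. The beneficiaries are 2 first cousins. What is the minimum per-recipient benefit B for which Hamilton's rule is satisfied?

r to a first cousin = 1/8 (first cousins share one grandparent pair — two paths of length 4: r = 2·(1/2)^4 = 1/8).
Hamilton's rule with n recipients of equal r: n·r·B > C, so B > C/(n·r) = 0.0904/(2·0.125) = 0.3616.

0.3616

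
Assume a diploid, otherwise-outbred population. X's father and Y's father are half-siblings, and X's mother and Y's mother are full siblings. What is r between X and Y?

0.1875

Independent pedigree routes through distinct common ancestors add.
X and Y are related in two ways: half first cousins through their fathers (r = 1/16) and first cousins through their mothers (r = 1/8).
r = 1/16 + 1/8 = 0.1875.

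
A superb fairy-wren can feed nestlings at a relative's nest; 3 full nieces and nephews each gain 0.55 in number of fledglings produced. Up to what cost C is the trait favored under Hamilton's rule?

r to a full niece or nephew = 1/4 (full aunt/uncle↔niece/nephew: two paths of length 3 through the shared grandparent pair: r = 2·(1/2)^3 = 1/4).
Hamilton's rule: n·r·B > C, so the trait is favored while C < n·r·B = 3·0.25·0.55 = 0.4125.

0.4125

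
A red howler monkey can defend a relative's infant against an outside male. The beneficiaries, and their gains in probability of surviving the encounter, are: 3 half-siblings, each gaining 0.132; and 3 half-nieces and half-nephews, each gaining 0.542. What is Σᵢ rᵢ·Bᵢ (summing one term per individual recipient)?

0.30225

r to a half-sibling = 0.25 (half-sibs share one parent — one path of length 2: r = (1/2)^2 = 1/4).
r to a half-niece or half-nephew = 0.125 (half-aunt/uncle↔niece/nephew: one path of length 3: r = (1/2)^3 = 1/8).
Summing one r·B term per recipient: 3·0.25·0.132 + 3·0.125·0.542 = 0.30225.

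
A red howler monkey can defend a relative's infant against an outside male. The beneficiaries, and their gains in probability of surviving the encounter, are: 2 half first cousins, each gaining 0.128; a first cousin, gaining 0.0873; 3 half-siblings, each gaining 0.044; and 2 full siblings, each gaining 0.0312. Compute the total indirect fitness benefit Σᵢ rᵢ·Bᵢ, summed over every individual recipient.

0.0911125

r to a half first cousin = 0.0625 (half first cousins share one grandparent — one path of length 4: r = (1/2)^4 = 1/16).
r to a first cousin = 0.125 (first cousins share one grandparent pair — two paths of length 4: r = 2·(1/2)^4 = 1/8).
r to a half-sibling = 1/4 (half-sibs share one parent — one path of length 2: r = (1/2)^2 = 1/4).
r to a full sibling = 1/2 (full sibs share both parents — two paths of length 2: r = 2·(1/2)^2 = 1/2).
Summing one r·B term per recipient: 2·0.0625·0.128 + 1·0.125·0.0873 + 3·0.25·0.044 + 2·0.5·0.0312 = 0.0911125.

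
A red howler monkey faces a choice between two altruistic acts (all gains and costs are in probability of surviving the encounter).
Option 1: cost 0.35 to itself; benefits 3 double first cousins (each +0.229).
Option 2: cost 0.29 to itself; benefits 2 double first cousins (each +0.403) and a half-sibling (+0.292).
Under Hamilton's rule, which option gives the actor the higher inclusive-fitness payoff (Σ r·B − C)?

Option 2

Option 1: r to a double first cousin = 0.25.
Option 1: Σ r·B − C = (3·0.25·0.229) − 0.35 = -0.17825.
Option 2: r to a double first cousin = 0.25.
Option 2: r to a half-sibling = 0.25.
Option 2: Σ r·B − C = (2·0.25·0.403 + 1·0.25·0.292) − 0.29 = -0.0155.
Option 2 has the higher net inclusive-fitness payoff.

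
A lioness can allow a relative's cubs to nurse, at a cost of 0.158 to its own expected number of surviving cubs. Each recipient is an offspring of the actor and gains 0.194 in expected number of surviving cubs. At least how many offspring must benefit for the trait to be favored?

2

r to an offspring = 0.5 (one parent–offspring link: r = (1/2)^1 = 1/2).
Hamilton's rule: n·r·B > C  ⇒  n > C/(r·B) = 0.158/(0.5·0.194) = 1.629.
The smallest integer exceeding 1.629 is 2.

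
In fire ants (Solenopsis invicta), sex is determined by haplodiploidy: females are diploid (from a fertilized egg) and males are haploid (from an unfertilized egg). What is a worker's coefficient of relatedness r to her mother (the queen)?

One meiotic link between diploid queen and diploid daughter: r = 1/2.

0.5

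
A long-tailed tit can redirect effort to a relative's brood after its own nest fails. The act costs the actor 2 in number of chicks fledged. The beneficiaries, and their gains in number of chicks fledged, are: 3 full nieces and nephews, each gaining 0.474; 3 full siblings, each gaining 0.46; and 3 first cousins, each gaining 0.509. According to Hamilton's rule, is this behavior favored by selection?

No

Hamilton's rule: the trait is favored when the sum of r·B over every recipient exceeds the actor's cost C.
r to a full niece or nephew = 0.25 (full aunt/uncle↔niece/nephew: two paths of length 3 through the shared grandparent pair: r = 2·(1/2)^3 = 1/4).
r to a full sibling = 0.5 (full sibs share both parents — two paths of length 2: r = 2·(1/2)^2 = 1/2).
r to a first cousin = 1/8 (first cousins share one grandparent pair — two paths of length 4: r = 2·(1/2)^4 = 1/8).
Summing one r·B term per recipient: 3·0.25·0.474 + 3·0.5·0.46 + 3·0.125·0.509 = 1.236375.
1.236375 < 2: the indirect benefit is less than the cost.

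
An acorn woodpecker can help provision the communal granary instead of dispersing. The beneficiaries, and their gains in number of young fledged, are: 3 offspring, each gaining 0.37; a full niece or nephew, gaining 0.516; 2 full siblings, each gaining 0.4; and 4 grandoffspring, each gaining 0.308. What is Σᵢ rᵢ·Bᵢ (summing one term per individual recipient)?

r to an offspring = 0.5 (one parent–offspring link: r = (1/2)^1 = 1/2).
r to a full niece or nephew = 0.25 (full aunt/uncle↔niece/nephew: two paths of length 3 through the shared grandparent pair: r = 2·(1/2)^3 = 1/4).
r to a full sibling = 1/2 (full sibs share both parents — two paths of length 2: r = 2·(1/2)^2 = 1/2).
r to a grandoffspring = 1/4 (two parent–offspring links: r = (1/2)^2 = 1/4).
Summing one r·B term per recipient: 3·0.5·0.37 + 1·0.25·0.516 + 2·0.5·0.4 + 4·0.25·0.308 = 1.392.

1.392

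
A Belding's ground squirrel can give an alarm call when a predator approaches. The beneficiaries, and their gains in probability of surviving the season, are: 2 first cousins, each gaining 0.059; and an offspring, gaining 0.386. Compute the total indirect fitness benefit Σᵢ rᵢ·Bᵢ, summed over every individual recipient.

0.20775

r to a first cousin = 1/8 (first cousins share one grandparent pair — two paths of length 4: r = 2·(1/2)^4 = 1/8).
r to an offspring = 0.5 (one parent–offspring link: r = (1/2)^1 = 1/2).
Summing one r·B term per recipient: 2·0.125·0.059 + 1·0.5·0.386 = 0.20775.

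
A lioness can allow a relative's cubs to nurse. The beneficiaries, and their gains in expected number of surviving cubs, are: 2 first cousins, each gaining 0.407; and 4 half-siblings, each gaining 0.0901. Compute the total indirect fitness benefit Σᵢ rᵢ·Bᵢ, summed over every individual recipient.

r to a first cousin = 0.125 (first cousins share one grandparent pair — two paths of length 4: r = 2·(1/2)^4 = 1/8).
r to a half-sibling = 1/4 (half-sibs share one parent — one path of length 2: r = (1/2)^2 = 1/4).
Summing one r·B term per recipient: 2·0.125·0.407 + 4·0.25·0.0901 = 0.19185.

0.19185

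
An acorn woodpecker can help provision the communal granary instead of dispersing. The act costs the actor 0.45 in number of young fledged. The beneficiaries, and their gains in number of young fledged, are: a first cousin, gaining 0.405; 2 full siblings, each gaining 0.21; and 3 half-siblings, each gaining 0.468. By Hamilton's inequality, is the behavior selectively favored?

Yes

Hamilton's rule: the trait is favored when the sum of r·B over every recipient exceeds the actor's cost C.
r to a first cousin = 1/8 (first cousins share one grandparent pair — two paths of length 4: r = 2·(1/2)^4 = 1/8).
r to a full sibling = 1/2 (full sibs share both parents — two paths of length 2: r = 2·(1/2)^2 = 1/2).
r to a half-sibling = 1/4 (half-sibs share one parent — one path of length 2: r = (1/2)^2 = 1/4).
Summing one r·B term per recipient: 1·0.125·0.405 + 2·0.5·0.21 + 3·0.25·0.468 = 0.611625.
0.611625 > 0.45: the indirect benefit exceeds the cost.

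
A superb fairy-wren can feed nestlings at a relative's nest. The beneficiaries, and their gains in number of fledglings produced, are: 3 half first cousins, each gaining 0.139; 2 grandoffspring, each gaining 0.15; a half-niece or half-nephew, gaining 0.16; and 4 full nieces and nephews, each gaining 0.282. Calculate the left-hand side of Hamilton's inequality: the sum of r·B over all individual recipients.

0.4030625

r to a half first cousin = 0.0625 (half first cousins share one grandparent — one path of length 4: r = (1/2)^4 = 1/16).
r to a grandoffspring = 1/4 (two parent–offspring links: r = (1/2)^2 = 1/4).
r to a half-niece or half-nephew = 1/8 (half-aunt/uncle↔niece/nephew: one path of length 3: r = (1/2)^3 = 1/8).
r to a full niece or nephew = 0.25 (full aunt/uncle↔niece/nephew: two paths of length 3 through the shared grandparent pair: r = 2·(1/2)^3 = 1/4).
Summing one r·B term per recipient: 3·0.0625·0.139 + 2·0.25·0.15 + 1·0.125·0.16 + 4·0.25·0.282 = 0.4030625.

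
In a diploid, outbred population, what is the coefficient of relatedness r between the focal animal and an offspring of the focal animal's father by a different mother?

Each parent–offspring link contributes a factor of 1/2, and independent paths through distinct common ancestors add.
Half-sibs share one parent — one path of length 2: r = (1/2)^2 = 1/4.

0.25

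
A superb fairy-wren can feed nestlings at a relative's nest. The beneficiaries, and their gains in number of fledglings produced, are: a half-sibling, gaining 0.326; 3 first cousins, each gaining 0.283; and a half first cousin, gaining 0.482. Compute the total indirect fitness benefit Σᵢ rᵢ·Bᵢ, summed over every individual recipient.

r to a half-sibling = 0.25 (half-sibs share one parent — one path of length 2: r = (1/2)^2 = 1/4).
r to a first cousin = 0.125 (first cousins share one grandparent pair — two paths of length 4: r = 2·(1/2)^4 = 1/8).
r to a half first cousin = 0.0625 (half first cousins share one grandparent — one path of length 4: r = (1/2)^4 = 1/16).
Summing one r·B term per recipient: 1·0.25·0.326 + 3·0.125·0.283 + 1·0.0625·0.482 = 0.21775.

0.21775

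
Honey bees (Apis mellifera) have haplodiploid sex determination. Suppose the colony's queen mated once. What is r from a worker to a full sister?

Haplodiploid full sisters inherit their father's entire haploid genome identically (contributing 1/2) and on average half of their mother's contribution (1/2 · 1/2 = 1/4); r = 1/2 + 1/4 = 3/4.

0.75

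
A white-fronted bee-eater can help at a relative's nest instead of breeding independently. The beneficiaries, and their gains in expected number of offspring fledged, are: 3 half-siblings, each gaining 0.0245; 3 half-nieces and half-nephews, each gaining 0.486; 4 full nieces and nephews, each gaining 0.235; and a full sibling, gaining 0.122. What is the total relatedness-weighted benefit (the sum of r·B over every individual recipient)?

r to a half-sibling = 0.25 (half-sibs share one parent — one path of length 2: r = (1/2)^2 = 1/4).
r to a half-niece or half-nephew = 1/8 (half-aunt/uncle↔niece/nephew: one path of length 3: r = (1/2)^3 = 1/8).
r to a full niece or nephew = 1/4 (full aunt/uncle↔niece/nephew: two paths of length 3 through the shared grandparent pair: r = 2·(1/2)^3 = 1/4).
r to a full sibling = 1/2 (full sibs share both parents — two paths of length 2: r = 2·(1/2)^2 = 1/2).
Summing one r·B term per recipient: 3·0.25·0.0245 + 3·0.125·0.486 + 4·0.25·0.235 + 1·0.5·0.122 = 0.496625.

0.496625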